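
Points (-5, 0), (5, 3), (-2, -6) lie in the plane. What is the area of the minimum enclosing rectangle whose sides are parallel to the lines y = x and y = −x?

72

In coordinates u = x + y, v = x − y the rectangle is axis-aligned; the map (x,y)→(u,v) scales areas by 2.
u-values: -5, 8, -8; range = 8 − (-8) = 16.
v-values: -5, 2, 4; range = 4 − (-5) = 9.
Area = (16 × 9) / 2 = 72.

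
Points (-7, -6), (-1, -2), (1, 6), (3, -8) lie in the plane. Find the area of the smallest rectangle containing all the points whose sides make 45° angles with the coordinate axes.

160

In coordinates u = x + y, v = x − y the rectangle is axis-aligned; the map (x,y)→(u,v) scales areas by 2.
u-values: -13, -3, 7, -5; range = 7 − (-13) = 20.
v-values: -1, 1, -5, 11; range = 11 − (-5) = 16.
Area = (20 × 16) / 2 = 160.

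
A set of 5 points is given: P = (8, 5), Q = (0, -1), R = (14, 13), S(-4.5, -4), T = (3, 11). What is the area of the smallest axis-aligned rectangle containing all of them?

x ranges over [-4.5, 14], width 18.5.
y ranges over [-4, 13], height 17.
Area = 18.5 × 17 = 314.5.

314.5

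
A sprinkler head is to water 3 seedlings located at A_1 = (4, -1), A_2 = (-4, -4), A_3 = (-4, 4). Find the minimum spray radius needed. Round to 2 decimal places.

5.04

Side lengths²: A_1A_2² = 73, A_1A_3² = 89, A_2A_3² = 64.
Since A_1A_3² = 89 < 73 + 64 = 137, the triangle is acute, so the smallest enclosing circle is the circumcircle.
Circumcentre = (-0.9375, 0), r² = 25.37890625.
r = √(25.37890625) ≈ 5.04.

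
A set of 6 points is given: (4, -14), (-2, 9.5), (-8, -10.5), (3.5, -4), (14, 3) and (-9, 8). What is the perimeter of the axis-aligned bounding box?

93

Width = max x − min x = 14 − (-9) = 23.
Height = max y − min y = 9.5 − (-14) = 23.5.
Perimeter = 2(23 + 23.5) = 93.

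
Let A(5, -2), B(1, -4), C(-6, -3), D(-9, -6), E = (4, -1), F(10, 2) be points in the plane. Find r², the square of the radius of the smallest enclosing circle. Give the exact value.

The minimum enclosing circle of a finite set is fixed by two of the points (as a diameter) or three (as a circumcircle).
The farthest pair is D–F with squared distance 425. The circle on this segment as diameter has centre (0.5, -2) and r² = 425/4 = 106.25.
Check A: distance² to centre = 20.25 ≤ 106.25, so it lies inside.
All remaining points lie in this disk, and no smaller disk contains both endpoints, so this is the minimum enclosing circle.

106.25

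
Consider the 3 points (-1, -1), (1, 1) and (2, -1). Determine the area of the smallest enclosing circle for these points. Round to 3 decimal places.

Call the three points A, B, C in the order given.
Side lengths²: AB² = 8, AC² = 9, BC² = 5.
Since AC² = 9 < 8 + 5 = 13, the triangle is acute, so the smallest enclosing circle is the circumcircle.
Circumcentre = (0.5, -0.5), r² = 2.5.
Area = π·r² = π·2.5 ≈ 7.854.

7.854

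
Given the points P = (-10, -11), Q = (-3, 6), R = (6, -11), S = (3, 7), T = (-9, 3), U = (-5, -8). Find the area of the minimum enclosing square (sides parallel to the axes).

The bounding box has width 16 and height 18.
An axis-aligned square enclosing the set must have side ≥ max(width, height).
So the minimum side is max(16, 18) = 18.
Area = 18² = 324.

324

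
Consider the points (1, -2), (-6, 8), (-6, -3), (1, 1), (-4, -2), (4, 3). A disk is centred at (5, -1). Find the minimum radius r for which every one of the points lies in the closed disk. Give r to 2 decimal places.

The required radius is the distance from (5, -1) to the farthest point.
Squared distances: 17, 202, 125, 20, 82, 17.
Maximum is 202, attained at (-6, 8).
r = √202 ≈ 14.21.

14.21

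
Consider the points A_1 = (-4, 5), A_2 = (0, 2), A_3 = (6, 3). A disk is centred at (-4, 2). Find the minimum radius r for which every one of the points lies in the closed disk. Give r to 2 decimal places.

10.05

The required radius is the distance from (-4, 2) to the farthest point.
Squared distances: 9, 16, 101.
Maximum is 101, attained at A_3.
r = √101 ≈ 10.05.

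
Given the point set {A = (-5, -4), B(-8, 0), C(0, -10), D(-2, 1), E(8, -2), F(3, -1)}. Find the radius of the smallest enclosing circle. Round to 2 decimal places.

8.11

A smallest enclosing disk is always determined by at most three of the input points on its boundary.
The minimum enclosing circle is determined by three boundary points: B, C, E.
Their circumcentre is (-1/9, -17/9) with r² = 5330/81.
The farthest remaining point A is at distance² 2297/81 ≤ 5330/81.
r = √(5330/81) ≈ 8.11.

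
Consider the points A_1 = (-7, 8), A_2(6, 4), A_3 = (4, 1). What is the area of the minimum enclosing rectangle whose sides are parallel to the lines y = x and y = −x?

In coordinates u = x + y, v = x − y the rectangle is axis-aligned; the map (x,y)→(u,v) scales areas by 2.
u-values: 1, 10, 5; range = 10 − 1 = 9.
v-values: -15, 2, 3; range = 3 − (-15) = 18.
Area = (9 × 18) / 2 = 81.

81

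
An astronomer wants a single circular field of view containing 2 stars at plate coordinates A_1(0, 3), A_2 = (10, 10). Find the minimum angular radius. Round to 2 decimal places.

The smallest circle enclosing two points has them as diameter endpoints.
Centre = midpoint = (5, 6.5); r² = |A_1A_2|²/4 = 149/4 = 37.25.
r = √(37.25) ≈ 6.10.

6.10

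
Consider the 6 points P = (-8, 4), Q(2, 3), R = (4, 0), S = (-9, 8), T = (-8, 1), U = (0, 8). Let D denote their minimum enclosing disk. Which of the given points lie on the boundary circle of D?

R, S

The farthest pair is R–S with squared distance 233. The circle on this segment as diameter has centre (-2.5, 4) and r² = 233/4 = 58.25.
Check P: distance² to centre = 30.25 ≤ 58.25, so it lies inside.
All remaining points lie in this disk, and no smaller disk contains both endpoints, so this is the minimum enclosing circle.
The points at distance exactly r from the centre are R, S — 2 points.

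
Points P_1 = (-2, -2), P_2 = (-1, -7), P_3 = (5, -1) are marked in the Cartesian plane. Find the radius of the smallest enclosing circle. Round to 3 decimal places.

Side lengths²: P_1P_2² = 26, P_1P_3² = 50, P_2P_3² = 72.
Since P_2P_3² = 72 < 50 + 26 = 76, the triangle is acute, so the smallest enclosing circle is the circumcircle.
Circumcentre = (11/6, -23/6), r² = 325/18.
r = √(325/18) ≈ 4.249.

4.249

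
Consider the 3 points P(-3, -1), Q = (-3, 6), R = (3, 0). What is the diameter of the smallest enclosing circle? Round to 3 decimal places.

8.602

Side lengths²: PQ² = 49, PR² = 37, QR² = 72.
Since QR² = 72 < 49 + 37 = 86, the triangle is acute, so the smallest enclosing circle is the circumcircle.
Circumcentre = (-0.5, 2.5), r² = 18.5.
Diameter = 2r = 2√(18.5) ≈ 8.602.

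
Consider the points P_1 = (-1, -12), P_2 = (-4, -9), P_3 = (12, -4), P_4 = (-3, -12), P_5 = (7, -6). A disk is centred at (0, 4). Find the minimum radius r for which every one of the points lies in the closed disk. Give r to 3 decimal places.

The required radius is the distance from (0, 4) to the farthest point.
Squared distances: 257, 185, 208, 265, 149.
Maximum is 265, attained at P_4.
r = √265 ≈ 16.279.

16.279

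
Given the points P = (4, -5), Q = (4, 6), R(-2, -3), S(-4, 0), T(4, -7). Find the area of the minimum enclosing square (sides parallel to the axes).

169

The bounding box has width 8 and height 13.
An axis-aligned square enclosing the set must have side ≥ max(width, height).
So the minimum side is max(8, 13) = 13.
Area = 13² = 169.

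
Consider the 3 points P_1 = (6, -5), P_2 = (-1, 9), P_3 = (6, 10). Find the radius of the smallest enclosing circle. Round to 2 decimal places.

Side lengths²: P_1P_2² = 245, P_1P_3² = 225, P_2P_3² = 50.
Since P_1P_2² = 245 < 225 + 50 = 275, the triangle is acute, so the smallest enclosing circle is the circumcircle.
Circumcentre = (3.5, 2.5), r² = 62.5.
r = √(62.5) ≈ 7.91.

7.91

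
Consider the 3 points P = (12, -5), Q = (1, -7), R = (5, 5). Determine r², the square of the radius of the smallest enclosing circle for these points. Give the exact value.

93125/1922

Side lengths²: PQ² = 125, PR² = 149, QR² = 160.
Since QR² = 160 < 149 + 125 = 274, the triangle is acute, so the smallest enclosing circle is the circumcircle.
Circumcentre = (357/62, -119/62), r² = 93125/1922.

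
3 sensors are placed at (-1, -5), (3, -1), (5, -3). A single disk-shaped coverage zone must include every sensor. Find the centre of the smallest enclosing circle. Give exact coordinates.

Call the three points A, B, C in the order given.
Side lengths²: AB² = 32, AC² = 40, BC² = 8.
Since AC² = 40 ≥ 32 + 8 = 40, the angle opposite AC is not acute, so the smallest enclosing circle has AC as diameter.
Centre = midpoint of AC = (2, -4), r² = 40/4 = 10.
Centre = (2, -4).

(2, -4)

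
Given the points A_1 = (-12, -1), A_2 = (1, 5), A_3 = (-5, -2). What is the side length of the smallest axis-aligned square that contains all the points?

The bounding box has width 13 and height 7.
An axis-aligned square enclosing the set must have side ≥ max(width, height).
So the minimum side is max(13, 7) = 13.

13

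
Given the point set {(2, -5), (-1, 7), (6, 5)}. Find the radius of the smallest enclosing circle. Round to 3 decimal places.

Call the three points A, B, C in the order given.
Side lengths²: AB² = 153, AC² = 116, BC² = 53.
Since AB² = 153 < 116 + 53 = 169, the triangle is acute, so the smallest enclosing circle is the circumcircle.
Circumcentre = (29/26, 15/13), r² = 26129/676.
r = √(26129/676) ≈ 6.217.

6.217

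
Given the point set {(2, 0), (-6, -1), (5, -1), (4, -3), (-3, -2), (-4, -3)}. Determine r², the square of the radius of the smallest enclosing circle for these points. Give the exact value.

30.25

By Welzl's lemma the MEC is supported by two points (diametrically opposite) or three points (on a circumcircle).
The farthest pair is (-6, -1)–(5, -1) with squared distance 121. The circle on this segment as diameter has centre (-0.5, -1) and r² = 121/4 = 30.25.
Check (2, 0): distance² to centre = 7.25 ≤ 30.25, so it lies inside.
All remaining points lie in this disk, and no smaller disk contains both endpoints, so this is the minimum enclosing circle.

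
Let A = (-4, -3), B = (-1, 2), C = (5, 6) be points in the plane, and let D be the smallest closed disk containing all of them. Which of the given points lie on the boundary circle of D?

A, C

Side lengths²: AB² = 34, AC² = 162, BC² = 52.
Since AC² = 162 ≥ 52 + 34 = 86, the angle opposite AC is not acute, so the smallest enclosing circle has AC as diameter.
Centre = midpoint of AC = (0.5, 1.5), r² = 162/4 = 40.5.
The points at distance exactly r from the centre are A, C — 2 points.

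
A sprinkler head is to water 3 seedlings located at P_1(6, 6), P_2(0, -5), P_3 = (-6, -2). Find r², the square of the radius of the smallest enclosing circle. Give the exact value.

52

Side lengths²: P_1P_2² = 157, P_1P_3² = 208, P_2P_3² = 45.
Since P_1P_3² = 208 ≥ 157 + 45 = 202, the angle opposite P_1P_3 is not acute, so the smallest enclosing circle has P_1P_3 as diameter.
Centre = midpoint of P_1P_3 = (0, 2), r² = 208/4 = 52.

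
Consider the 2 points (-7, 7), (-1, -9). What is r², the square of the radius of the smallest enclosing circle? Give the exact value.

73

The smallest circle enclosing two points has them as diameter endpoints.
Centre = midpoint = (-4, -1); r² = |(-7, 7)−(-1, -9)|²/4 = 292/4 = 73.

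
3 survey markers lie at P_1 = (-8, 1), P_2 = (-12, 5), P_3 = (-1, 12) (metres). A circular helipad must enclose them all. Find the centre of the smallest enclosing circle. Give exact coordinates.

(-103/18, 131/18)

Side lengths²: P_1P_2² = 32, P_1P_3² = 170, P_2P_3² = 170.
Since P_2P_3² = 170 < 170 + 32 = 202, the triangle is acute, so the smallest enclosing circle is the circumcircle.
Circumcentre = (-103/18, 131/18), r² = 7225/162.
Centre = (-103/18, 131/18).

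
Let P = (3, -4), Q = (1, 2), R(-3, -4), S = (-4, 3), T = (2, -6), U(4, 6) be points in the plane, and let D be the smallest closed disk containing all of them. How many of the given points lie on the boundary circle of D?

3

A smallest enclosing disk is always determined by at most three of the input points on its boundary.
The minimum enclosing circle is determined by three boundary points: R, T, U.
Their circumcentre is (1.59375, 0.234375) with r² = 39.0324707031.
The farthest remaining point S is at distance² 38.9387207031 ≤ 39.0324707031.
The points at distance exactly r from the centre are R, T, U — 3 points.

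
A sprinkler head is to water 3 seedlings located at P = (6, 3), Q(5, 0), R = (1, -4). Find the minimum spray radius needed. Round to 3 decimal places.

Side lengths²: PQ² = 10, PR² = 74, QR² = 32.
Since PR² = 74 ≥ 32 + 10 = 42, the angle opposite PR is not acute, so the smallest enclosing circle has PR as diameter.
Centre = midpoint of PR = (3.5, -0.5), r² = 74/4 = 18.5.
r = √(18.5) ≈ 4.301.

4.301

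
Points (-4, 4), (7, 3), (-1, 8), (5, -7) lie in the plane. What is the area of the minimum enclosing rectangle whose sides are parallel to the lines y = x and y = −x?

126

In coordinates u = x + y, v = x − y the rectangle is axis-aligned; the map (x,y)→(u,v) scales areas by 2.
u-values: 0, 10, 7, -2; range = 10 − (-2) = 12.
v-values: -8, 4, -9, 12; range = 12 − (-9) = 21.
Area = (12 × 21) / 2 = 126.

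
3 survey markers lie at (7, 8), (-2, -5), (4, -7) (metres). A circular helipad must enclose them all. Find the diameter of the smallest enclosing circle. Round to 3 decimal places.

Call the three points A, B, C in the order given.
Side lengths²: AB² = 250, AC² = 234, BC² = 40.
Since AB² = 250 < 234 + 40 = 274, the triangle is acute, so the smallest enclosing circle is the circumcircle.
Circumcentre = (3.3125, 0.9375), r² = 63.4765625.
Diameter = 2r = 2√(63.4765625) ≈ 15.934.

15.934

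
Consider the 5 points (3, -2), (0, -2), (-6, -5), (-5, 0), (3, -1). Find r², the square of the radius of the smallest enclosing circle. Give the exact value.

24.25

A smallest enclosing disk is always determined by at most three of the input points on its boundary.
The farthest pair is (-6, -5)–(3, -1) with squared distance 97. The circle on this segment as diameter has centre (-1.5, -3) and r² = 97/4 = 24.25.
Check (3, -2): distance² to centre = 21.25 ≤ 24.25, so it lies inside.
All remaining points lie in this disk, and no smaller disk contains both endpoints, so this is the minimum enclosing circle.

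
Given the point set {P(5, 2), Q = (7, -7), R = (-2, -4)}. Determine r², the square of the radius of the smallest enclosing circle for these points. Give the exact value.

Side lengths²: PQ² = 85, PR² = 85, QR² = 90.
Since QR² = 90 < 85 + 85 = 170, the triangle is acute, so the smallest enclosing circle is the circumcircle.
Circumcentre = (3.3, -3.1), r² = 28.9.

28.9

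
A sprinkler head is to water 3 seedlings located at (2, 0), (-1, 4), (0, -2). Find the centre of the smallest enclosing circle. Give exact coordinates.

Call the three points A, B, C in the order given.
Side lengths²: AB² = 25, AC² = 8, BC² = 37.
Since BC² = 37 ≥ 25 + 8 = 33, the angle opposite BC is not acute, so the smallest enclosing circle has BC as diameter.
Centre = midpoint of BC = (-0.5, 1), r² = 37/4 = 9.25.
Centre = (-0.5, 1).

(-0.5, 1)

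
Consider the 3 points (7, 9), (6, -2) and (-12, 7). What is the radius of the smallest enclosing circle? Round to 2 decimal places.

Call the three points A, B, C in the order given.
Side lengths²: AB² = 122, AC² = 365, BC² = 405.
Since BC² = 405 < 365 + 122 = 487, the triangle is acute, so the smallest enclosing circle is the circumcircle.
Circumcentre = (-97/46, 197/46), r² = 111325/1058.
r = √(111325/1058) ≈ 10.26.

10.26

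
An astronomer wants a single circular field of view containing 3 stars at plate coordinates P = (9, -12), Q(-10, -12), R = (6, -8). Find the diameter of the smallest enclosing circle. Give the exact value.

19

Side lengths²: PQ² = 361, PR² = 25, QR² = 272.
Since PQ² = 361 ≥ 272 + 25 = 297, the angle opposite PQ is not acute, so the smallest enclosing circle has PQ as diameter.
Centre = midpoint of PQ = (-0.5, -12), r² = 361/4 = 90.25.
Diameter = 2r = 2√(90.25) = 19.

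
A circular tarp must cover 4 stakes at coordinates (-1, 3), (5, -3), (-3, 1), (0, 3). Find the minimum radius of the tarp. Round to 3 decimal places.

The farthest pair is (5, -3)–(-3, 1) with squared distance 80. The circle on this segment as diameter has centre (1, -1) and r² = 80/4 = 20.
Check (-1, 3): distance² to centre = 20 ≤ 20, so it lies inside.
All remaining points lie in this disk, and no smaller disk contains both endpoints, so this is the minimum enclosing circle.
r = √20 ≈ 4.472.

4.472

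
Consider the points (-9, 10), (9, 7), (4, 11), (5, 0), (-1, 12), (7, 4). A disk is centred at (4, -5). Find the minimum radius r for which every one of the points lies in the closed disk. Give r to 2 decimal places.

The required radius is the distance from (4, -5) to the farthest point.
Squared distances: 394, 169, 256, 26, 314, 90.
Maximum is 394, attained at (-9, 10).
r = √394 ≈ 19.85.

19.85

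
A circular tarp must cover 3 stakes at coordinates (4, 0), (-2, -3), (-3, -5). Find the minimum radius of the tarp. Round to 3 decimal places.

Call the three points A, B, C in the order given.
Side lengths²: AB² = 45, AC² = 74, BC² = 5.
Since AC² = 74 ≥ 45 + 5 = 50, the angle opposite AC is not acute, so the smallest enclosing circle has AC as diameter.
Centre = midpoint of AC = (0.5, -2.5), r² = 74/4 = 18.5.
r = √(18.5) ≈ 4.301.

4.301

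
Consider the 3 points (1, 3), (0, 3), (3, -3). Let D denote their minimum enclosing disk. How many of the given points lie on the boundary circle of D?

2

Call the three points A, B, C in the order given.
Side lengths²: AB² = 1, AC² = 40, BC² = 45.
Since BC² = 45 ≥ 40 + 1 = 41, the angle opposite BC is not acute, so the smallest enclosing circle has BC as diameter.
Centre = midpoint of BC = (1.5, 0), r² = 45/4 = 11.25.
The points at distance exactly r from the centre are (0, 3), (3, -3) — 2 points.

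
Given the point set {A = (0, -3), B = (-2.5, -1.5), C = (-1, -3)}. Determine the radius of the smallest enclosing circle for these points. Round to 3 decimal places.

1.458

Side lengths²: AB² = 8.5, AC² = 1, BC² = 4.5.
Since AB² = 8.5 ≥ 4.5 + 1 = 5.5, the angle opposite AB is not acute, so the smallest enclosing circle has AB as diameter.
Centre = midpoint of AB = (-1.25, -2.25), r² = 8.5/4 = 2.125.
r = √(2.125) ≈ 1.458.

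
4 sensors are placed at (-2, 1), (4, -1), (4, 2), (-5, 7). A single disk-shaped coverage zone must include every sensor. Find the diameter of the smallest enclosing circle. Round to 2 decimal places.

A smallest enclosing disk is always determined by at most three of the input points on its boundary.
The farthest pair is (4, -1)–(-5, 7) with squared distance 145. The circle on this segment as diameter has centre (-0.5, 3) and r² = 145/4 = 36.25.
Check (-2, 1): distance² to centre = 6.25 ≤ 36.25, so it lies inside.
All remaining points lie in this disk, and no smaller disk contains both endpoints, so this is the minimum enclosing circle.
Diameter = 2r = 2√(36.25) ≈ 12.04.

12.04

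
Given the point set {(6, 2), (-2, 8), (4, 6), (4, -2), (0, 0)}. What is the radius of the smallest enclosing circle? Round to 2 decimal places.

5.83

The farthest pair is (-2, 8)–(4, -2) with squared distance 136. The circle on this segment as diameter has centre (1, 3) and r² = 136/4 = 34.
Check (6, 2): distance² to centre = 26 ≤ 34, so it lies inside.
All remaining points lie in this disk, and no smaller disk contains both endpoints, so this is the minimum enclosing circle.
r = √34 ≈ 5.83.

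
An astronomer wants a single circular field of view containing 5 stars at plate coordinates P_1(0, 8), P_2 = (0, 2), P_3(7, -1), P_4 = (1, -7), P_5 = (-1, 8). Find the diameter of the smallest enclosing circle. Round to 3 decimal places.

15.133

The farthest pair is P_4–P_5 with squared distance 229. The circle on this segment as diameter has centre (0, 0.5) and r² = 229/4 = 57.25.
Check P_1: distance² to centre = 56.25 ≤ 57.25, so it lies inside.
All remaining points lie in this disk, and no smaller disk contains both endpoints, so this is the minimum enclosing circle.
Diameter = 2r = 2√(57.25) ≈ 15.133.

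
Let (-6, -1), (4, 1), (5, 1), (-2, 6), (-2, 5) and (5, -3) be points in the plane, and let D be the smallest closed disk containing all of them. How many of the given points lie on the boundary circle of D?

3

A smallest enclosing disk is always determined by at most three of the input points on its boundary.
The minimum enclosing circle is determined by three boundary points: (-6, -1), (-2, 6), (5, -3).
Their circumcentre is (-3/34, 9/34) with r² = 21125/578.
The farthest remaining point (5, 1) is at distance² 15277/578 ≤ 21125/578.
The points at distance exactly r from the centre are (-6, -1), (-2, 6), (5, -3) — 3 points.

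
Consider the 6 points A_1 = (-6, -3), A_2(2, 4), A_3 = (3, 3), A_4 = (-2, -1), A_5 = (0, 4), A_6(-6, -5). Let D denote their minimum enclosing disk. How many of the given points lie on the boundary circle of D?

3

By Welzl's lemma the MEC is supported by two points (diametrically opposite) or three points (on a circumcircle).
The minimum enclosing circle is determined by three boundary points: A_2, A_3, A_6.
Their circumcentre is (-59/34, -25/34) with r² = 21025/578.
The farthest remaining point A_5 is at distance² 14701/578 ≤ 21025/578.
The points at distance exactly r from the centre are A_2, A_3, A_6 — 3 points.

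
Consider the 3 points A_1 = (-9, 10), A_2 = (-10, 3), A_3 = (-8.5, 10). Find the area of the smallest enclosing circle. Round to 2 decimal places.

Side lengths²: A_1A_2² = 50, A_1A_3² = 0.25, A_2A_3² = 51.25.
Since A_2A_3² = 51.25 ≥ 50 + 0.25 = 50.25, the angle opposite A_2A_3 is not acute, so the smallest enclosing circle has A_2A_3 as diameter.
Centre = midpoint of A_2A_3 = (-9.25, 6.5), r² = 51.25/4 = 12.8125.
Area = π·r² = π·12.8125 ≈ 40.25.

40.25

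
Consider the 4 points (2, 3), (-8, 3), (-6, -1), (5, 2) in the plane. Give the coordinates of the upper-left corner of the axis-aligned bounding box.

(-8, 3)

x-range [-8, 5], y-range [-1, 3].
The upper-left corner is (-8, 3).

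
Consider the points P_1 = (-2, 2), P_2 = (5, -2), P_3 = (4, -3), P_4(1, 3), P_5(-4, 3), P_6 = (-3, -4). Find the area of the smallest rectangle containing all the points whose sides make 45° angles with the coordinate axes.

In coordinates u = x + y, v = x − y the rectangle is axis-aligned; the map (x,y)→(u,v) scales areas by 2.
u-values: 0, 3, 1, 4, -1, -7; range = 4 − (-7) = 11.
v-values: -4, 7, 7, -2, -7, 1; range = 7 − (-7) = 14.
Area = (11 × 14) / 2 = 77.

77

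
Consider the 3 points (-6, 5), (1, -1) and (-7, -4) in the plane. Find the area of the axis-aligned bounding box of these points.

72

x ranges over [-7, 1], width 8.
y ranges over [-4, 5], height 9.
Area = 8 × 9 = 72.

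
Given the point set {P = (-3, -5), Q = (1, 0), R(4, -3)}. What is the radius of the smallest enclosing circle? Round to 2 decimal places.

Side lengths²: PQ² = 41, PR² = 53, QR² = 18.
Since PR² = 53 < 41 + 18 = 59, the triangle is acute, so the smallest enclosing circle is the circumcircle.
Circumcentre = (7/18, -65/18), r² = 2173/162.
r = √(2173/162) ≈ 3.66.

3.66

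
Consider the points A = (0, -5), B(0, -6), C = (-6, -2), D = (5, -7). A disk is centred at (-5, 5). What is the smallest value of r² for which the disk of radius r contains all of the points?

The required radius is the distance from (-5, 5) to the farthest point.
Squared distances: 125, 146, 50, 244.
Maximum is 244, attained at D.

244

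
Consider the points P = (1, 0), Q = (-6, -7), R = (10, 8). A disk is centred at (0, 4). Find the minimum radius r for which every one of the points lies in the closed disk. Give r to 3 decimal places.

12.530

The required radius is the distance from (0, 4) to the farthest point.
Squared distances: 17, 157, 116.
Maximum is 157, attained at Q.
r = √157 ≈ 12.530.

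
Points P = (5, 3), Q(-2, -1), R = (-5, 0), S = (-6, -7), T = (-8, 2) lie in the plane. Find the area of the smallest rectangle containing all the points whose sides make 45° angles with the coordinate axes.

126

In coordinates u = x + y, v = x − y the rectangle is axis-aligned; the map (x,y)→(u,v) scales areas by 2.
u-values: 8, -3, -5, -13, -6; range = 8 − (-13) = 21.
v-values: 2, -1, -5, 1, -10; range = 2 − (-10) = 12.
Area = (21 × 12) / 2 = 126.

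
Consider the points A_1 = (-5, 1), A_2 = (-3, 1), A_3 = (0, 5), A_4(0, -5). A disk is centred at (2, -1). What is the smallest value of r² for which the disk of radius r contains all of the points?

53

The required radius is the distance from (2, -1) to the farthest point.
Squared distances: 53, 29, 40, 20.
Maximum is 53, attained at A_1.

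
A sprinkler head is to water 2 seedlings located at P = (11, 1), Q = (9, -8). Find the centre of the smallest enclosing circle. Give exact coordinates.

The smallest circle enclosing two points has them as diameter endpoints.
Centre = midpoint = (10, -3.5); r² = |PQ|²/4 = 85/4 = 21.25.
Centre = (10, -3.5).

(10, -3.5)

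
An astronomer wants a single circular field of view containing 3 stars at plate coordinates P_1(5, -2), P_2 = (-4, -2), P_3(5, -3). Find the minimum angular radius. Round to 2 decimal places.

4.53

Side lengths²: P_1P_2² = 81, P_1P_3² = 1, P_2P_3² = 82.
Since P_2P_3² = 82 ≥ 81 + 1 = 82, the angle opposite P_2P_3 is not acute, so the smallest enclosing circle has P_2P_3 as diameter.
Centre = midpoint of P_2P_3 = (0.5, -2.5), r² = 82/4 = 20.5.
r = √(20.5) ≈ 4.53.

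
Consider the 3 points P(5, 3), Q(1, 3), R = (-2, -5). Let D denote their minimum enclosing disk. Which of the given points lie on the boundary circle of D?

P, R

Side lengths²: PQ² = 16, PR² = 113, QR² = 73.
Since PR² = 113 ≥ 73 + 16 = 89, the angle opposite PR is not acute, so the smallest enclosing circle has PR as diameter.
Centre = midpoint of PR = (1.5, -1), r² = 113/4 = 28.25.
The points at distance exactly r from the centre are P, R — 2 points.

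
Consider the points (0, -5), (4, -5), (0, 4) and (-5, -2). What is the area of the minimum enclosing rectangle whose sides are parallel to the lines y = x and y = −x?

71.5

In coordinates u = x + y, v = x − y the rectangle is axis-aligned; the map (x,y)→(u,v) scales areas by 2.
u-values: -5, -1, 4, -7; range = 4 − (-7) = 11.
v-values: 5, 9, -4, -3; range = 9 − (-4) = 13.
Area = (11 × 13) / 2 = 71.5.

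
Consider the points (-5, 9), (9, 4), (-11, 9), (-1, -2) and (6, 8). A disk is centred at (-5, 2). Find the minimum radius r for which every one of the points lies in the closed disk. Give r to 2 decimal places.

14.14

The required radius is the distance from (-5, 2) to the farthest point.
Squared distances: 49, 200, 85, 32, 157.
Maximum is 200, attained at (9, 4).
r = √200 ≈ 14.14.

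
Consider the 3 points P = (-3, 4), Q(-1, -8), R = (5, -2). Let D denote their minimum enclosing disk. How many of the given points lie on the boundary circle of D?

Side lengths²: PQ² = 148, PR² = 100, QR² = 72.
Since PQ² = 148 < 100 + 72 = 172, the triangle is acute, so the smallest enclosing circle is the circumcircle.
Circumcentre = (-8/7, -13/7), r² = 1850/49.
The points at distance exactly r from the centre are P, Q, R — 3 points.

3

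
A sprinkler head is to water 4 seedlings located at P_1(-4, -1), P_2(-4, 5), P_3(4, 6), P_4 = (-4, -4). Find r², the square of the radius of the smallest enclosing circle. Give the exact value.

By Welzl's lemma the MEC is supported by two points (diametrically opposite) or three points (on a circumcircle).
The farthest pair is P_3–P_4 with squared distance 164. The circle on this segment as diameter has centre (0, 1) and r² = 164/4 = 41.
Check P_1: distance² to centre = 20 ≤ 41, so it lies inside.
All remaining points lie in this disk, and no smaller disk contains both endpoints, so this is the minimum enclosing circle.

41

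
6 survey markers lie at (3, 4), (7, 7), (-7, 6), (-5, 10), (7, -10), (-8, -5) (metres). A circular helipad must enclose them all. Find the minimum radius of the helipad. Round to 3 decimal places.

A smallest enclosing disk is always determined by at most three of the input points on its boundary.
The farthest pair is (-5, 10)–(7, -10) with squared distance 544. The circle on this segment as diameter has centre (1, 0) and r² = 544/4 = 136.
Check (3, 4): distance² to centre = 20 ≤ 136, so it lies inside.
All remaining points lie in this disk, and no smaller disk contains both endpoints, so this is the minimum enclosing circle.
r = √136 ≈ 11.662.

11.662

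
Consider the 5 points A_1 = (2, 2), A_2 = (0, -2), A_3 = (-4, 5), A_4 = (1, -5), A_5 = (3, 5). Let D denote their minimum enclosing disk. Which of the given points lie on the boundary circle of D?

A_3, A_4, A_5

The minimum enclosing circle of a finite set is fixed by two of the points (as a diameter) or three (as a circumcircle).
The minimum enclosing circle is determined by three boundary points: A_3, A_4, A_5.
Their circumcentre is (-0.5, 0.5) with r² = 32.5.
The farthest remaining point A_1 is at distance² 8.5 ≤ 32.5.
The points at distance exactly r from the centre are A_3, A_4, A_5 — 3 points.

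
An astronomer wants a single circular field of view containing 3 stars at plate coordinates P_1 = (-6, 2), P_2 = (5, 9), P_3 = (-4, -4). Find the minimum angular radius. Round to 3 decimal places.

Side lengths²: P_1P_2² = 170, P_1P_3² = 40, P_2P_3² = 250.
Since P_2P_3² = 250 ≥ 170 + 40 = 210, the angle opposite P_2P_3 is not acute, so the smallest enclosing circle has P_2P_3 as diameter.
Centre = midpoint of P_2P_3 = (0.5, 2.5), r² = 250/4 = 62.5.
r = √(62.5) ≈ 7.906.

7.906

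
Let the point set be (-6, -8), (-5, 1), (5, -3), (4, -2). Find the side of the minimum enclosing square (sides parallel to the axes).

The bounding box has width 11 and height 9.
An axis-aligned square enclosing the set must have side ≥ max(width, height).
So the minimum side is max(11, 9) = 11.

11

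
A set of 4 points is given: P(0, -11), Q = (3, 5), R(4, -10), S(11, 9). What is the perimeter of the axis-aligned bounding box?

62

Width = max x − min x = 11 − 0 = 11.
Height = max y − min y = 9 − (-11) = 20.
Perimeter = 2(11 + 20) = 62.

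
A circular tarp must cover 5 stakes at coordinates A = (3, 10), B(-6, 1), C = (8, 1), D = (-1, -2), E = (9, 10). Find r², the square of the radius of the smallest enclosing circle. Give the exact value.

76.5

By Welzl's lemma the MEC is supported by two points (diametrically opposite) or three points (on a circumcircle).
The farthest pair is B–E with squared distance 306. The circle on this segment as diameter has centre (1.5, 5.5) and r² = 306/4 = 76.5.
Check A: distance² to centre = 22.5 ≤ 76.5, so it lies inside.
All remaining points lie in this disk, and no smaller disk contains both endpoints, so this is the minimum enclosing circle.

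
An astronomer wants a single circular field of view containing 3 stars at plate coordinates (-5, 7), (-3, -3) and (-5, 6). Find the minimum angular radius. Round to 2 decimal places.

Call the three points A, B, C in the order given.
Side lengths²: AB² = 104, AC² = 1, BC² = 85.
Since AB² = 104 ≥ 85 + 1 = 86, the angle opposite AB is not acute, so the smallest enclosing circle has AB as diameter.
Centre = midpoint of AB = (-4, 2), r² = 104/4 = 26.
r = √26 ≈ 5.10.

5.10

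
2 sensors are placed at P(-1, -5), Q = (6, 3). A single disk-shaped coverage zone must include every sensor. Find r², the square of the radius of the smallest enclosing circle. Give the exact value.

The smallest circle enclosing two points has them as diameter endpoints.
Centre = midpoint = (2.5, -1); r² = |PQ|²/4 = 113/4 = 28.25.

28.25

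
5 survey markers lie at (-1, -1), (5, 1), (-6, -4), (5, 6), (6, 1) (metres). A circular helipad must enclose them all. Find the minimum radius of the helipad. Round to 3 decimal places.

The minimum enclosing circle of a finite set is fixed by two of the points (as a diameter) or three (as a circumcircle).
The farthest pair is (-6, -4)–(5, 6) with squared distance 221. The circle on this segment as diameter has centre (-0.5, 1) and r² = 221/4 = 55.25.
Check (-1, -1): distance² to centre = 4.25 ≤ 55.25, so it lies inside.
All remaining points lie in this disk, and no smaller disk contains both endpoints, so this is the minimum enclosing circle.
r = √(55.25) ≈ 7.433.

7.433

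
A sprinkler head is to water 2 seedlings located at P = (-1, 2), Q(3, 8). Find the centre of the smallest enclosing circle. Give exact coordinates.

(1, 5)

The smallest circle enclosing two points has them as diameter endpoints.
Centre = midpoint = (1, 5); r² = |PQ|²/4 = 52/4 = 13.
Centre = (1, 5).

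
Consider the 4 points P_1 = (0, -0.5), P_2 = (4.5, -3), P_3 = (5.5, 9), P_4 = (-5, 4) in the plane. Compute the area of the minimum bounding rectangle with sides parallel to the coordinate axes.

126

x ranges over [-5, 5.5], width 10.5.
y ranges over [-3, 9], height 12.
Area = 10.5 × 12 = 126.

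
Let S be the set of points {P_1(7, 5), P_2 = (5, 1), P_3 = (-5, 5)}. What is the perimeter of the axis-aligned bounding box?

32

Width = max x − min x = 7 − (-5) = 12.
Height = max y − min y = 5 − 1 = 4.
Perimeter = 2(12 + 4) = 32.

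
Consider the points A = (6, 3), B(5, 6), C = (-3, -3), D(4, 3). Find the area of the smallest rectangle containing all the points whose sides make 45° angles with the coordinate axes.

In coordinates u = x + y, v = x − y the rectangle is axis-aligned; the map (x,y)→(u,v) scales areas by 2.
u-values: 9, 11, -6, 7; range = 11 − (-6) = 17.
v-values: 3, -1, 0, 1; range = 3 − (-1) = 4.
Area = (17 × 4) / 2 = 34.

34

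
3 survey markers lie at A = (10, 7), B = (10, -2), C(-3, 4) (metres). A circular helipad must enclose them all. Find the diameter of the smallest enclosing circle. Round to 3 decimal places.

14.694

Side lengths²: AB² = 81, AC² = 178, BC² = 205.
Since BC² = 205 < 178 + 81 = 259, the triangle is acute, so the smallest enclosing circle is the circumcircle.
Circumcentre = (109/26, 2.5), r² = 18245/338.
Diameter = 2r = 2√(18245/338) ≈ 14.694.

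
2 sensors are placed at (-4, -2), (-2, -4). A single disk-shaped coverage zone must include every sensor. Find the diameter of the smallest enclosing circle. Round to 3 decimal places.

2.828

The smallest circle enclosing two points has them as diameter endpoints.
Centre = midpoint = (-3, -3); r² = |(-4, -2)−(-2, -4)|²/4 = 8/4 = 2.
Diameter = 2r = 2√2 ≈ 2.828.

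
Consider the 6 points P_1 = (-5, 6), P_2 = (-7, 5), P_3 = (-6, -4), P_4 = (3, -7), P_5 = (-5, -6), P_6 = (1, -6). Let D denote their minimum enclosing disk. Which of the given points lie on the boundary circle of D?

P_2, P_4

A smallest enclosing disk is always determined by at most three of the input points on its boundary.
The farthest pair is P_2–P_4 with squared distance 244. The circle on this segment as diameter has centre (-2, -1) and r² = 244/4 = 61.
Check P_1: distance² to centre = 58 ≤ 61, so it lies inside.
All remaining points lie in this disk, and no smaller disk contains both endpoints, so this is the minimum enclosing circle.
The points at distance exactly r from the centre are P_2, P_4 — 2 points.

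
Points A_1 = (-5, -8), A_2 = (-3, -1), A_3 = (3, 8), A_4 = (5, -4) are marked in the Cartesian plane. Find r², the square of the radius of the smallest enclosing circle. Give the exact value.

80

A smallest enclosing disk is always determined by at most three of the input points on its boundary.
The farthest pair is A_1–A_3 with squared distance 320. The circle on this segment as diameter has centre (-1, 0) and r² = 320/4 = 80.
Check A_2: distance² to centre = 5 ≤ 80, so it lies inside.
All remaining points lie in this disk, and no smaller disk contains both endpoints, so this is the minimum enclosing circle.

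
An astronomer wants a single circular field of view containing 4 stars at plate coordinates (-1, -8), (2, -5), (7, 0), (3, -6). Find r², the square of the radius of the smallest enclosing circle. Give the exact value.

32

The minimum enclosing circle of a finite set is fixed by two of the points (as a diameter) or three (as a circumcircle).
The farthest pair is (-1, -8)–(7, 0) with squared distance 128. The circle on this segment as diameter has centre (3, -4) and r² = 128/4 = 32.
Check (2, -5): distance² to centre = 2 ≤ 32, so it lies inside.
All remaining points lie in this disk, and no smaller disk contains both endpoints, so this is the minimum enclosing circle.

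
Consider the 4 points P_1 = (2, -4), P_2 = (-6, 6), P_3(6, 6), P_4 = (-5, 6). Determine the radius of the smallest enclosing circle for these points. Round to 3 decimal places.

By Welzl's lemma the MEC is supported by two points (diametrically opposite) or three points (on a circumcircle).
The minimum enclosing circle is determined by three boundary points: P_1, P_2, P_3.
Their circumcentre is (0, 2.6) with r² = 47.56.
The farthest remaining point P_4 is at distance² 36.56 ≤ 47.56.
r = √(47.56) ≈ 6.896.

6.896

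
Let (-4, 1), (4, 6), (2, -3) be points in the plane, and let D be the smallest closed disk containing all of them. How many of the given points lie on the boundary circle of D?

Call the three points A, B, C in the order given.
Side lengths²: AB² = 89, AC² = 52, BC² = 85.
Since AB² = 89 < 85 + 52 = 137, the triangle is acute, so the smallest enclosing circle is the circumcircle.
Circumcentre = (30/31, 121/62), r² = 98345/3844.
The points at distance exactly r from the centre are (-4, 1), (4, 6), (2, -3) — 3 points.

3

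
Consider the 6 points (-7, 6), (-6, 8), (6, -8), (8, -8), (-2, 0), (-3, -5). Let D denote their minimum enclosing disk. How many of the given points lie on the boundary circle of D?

A smallest enclosing disk is always determined by at most three of the input points on its boundary.
The farthest pair is (-6, 8)–(8, -8) with squared distance 452. The circle on this segment as diameter has centre (1, 0) and r² = 452/4 = 113.
Check (-7, 6): distance² to centre = 100 ≤ 113, so it lies inside.
All remaining points lie in this disk, and no smaller disk contains both endpoints, so this is the minimum enclosing circle.
The points at distance exactly r from the centre are (-6, 8), (8, -8) — 2 points.

2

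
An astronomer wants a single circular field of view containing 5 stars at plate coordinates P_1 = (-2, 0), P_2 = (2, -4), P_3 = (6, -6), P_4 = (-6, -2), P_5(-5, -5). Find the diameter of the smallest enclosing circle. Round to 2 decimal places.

12.65

A smallest enclosing disk is always determined by at most three of the input points on its boundary.
The farthest pair is P_3–P_4 with squared distance 160. The circle on this segment as diameter has centre (0, -4) and r² = 160/4 = 40.
Check P_1: distance² to centre = 20 ≤ 40, so it lies inside.
All remaining points lie in this disk, and no smaller disk contains both endpoints, so this is the minimum enclosing circle.
Diameter = 2r = 2√40 ≈ 12.65.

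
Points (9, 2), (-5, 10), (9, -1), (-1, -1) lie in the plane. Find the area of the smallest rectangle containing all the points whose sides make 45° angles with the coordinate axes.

In coordinates u = x + y, v = x − y the rectangle is axis-aligned; the map (x,y)→(u,v) scales areas by 2.
u-values: 11, 5, 8, -2; range = 11 − (-2) = 13.
v-values: 7, -15, 10, 0; range = 10 − (-15) = 25.
Area = (13 × 25) / 2 = 162.5.

162.5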